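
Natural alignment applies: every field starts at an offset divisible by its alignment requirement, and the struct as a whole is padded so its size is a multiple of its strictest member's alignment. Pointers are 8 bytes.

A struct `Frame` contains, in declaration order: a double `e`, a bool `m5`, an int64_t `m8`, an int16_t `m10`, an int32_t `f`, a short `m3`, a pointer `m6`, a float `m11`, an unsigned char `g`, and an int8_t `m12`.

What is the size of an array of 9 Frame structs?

504

@0: e [8B, align 8] → 8
@8: m5 [1B, align 1] → 9
+7 pad (align 8)
@16: m8 [8B, align 8] → 24
@24: m10 [2B, align 2] → 26
+2 pad (align 4)
@28: f [4B, align 4] → 32
@32: m3 [2B, align 2] → 34
+6 pad (align 8)
@40: m6 [8B, align 8] → 48
@48: m11 [4B, align 4] → 52
@52: g [1B, align 1] → 53
@53: m12 [1B, align 1] → 54
+2 tail pad (align 8)
size 56, align 8
array of 9: 9 × 56 = 504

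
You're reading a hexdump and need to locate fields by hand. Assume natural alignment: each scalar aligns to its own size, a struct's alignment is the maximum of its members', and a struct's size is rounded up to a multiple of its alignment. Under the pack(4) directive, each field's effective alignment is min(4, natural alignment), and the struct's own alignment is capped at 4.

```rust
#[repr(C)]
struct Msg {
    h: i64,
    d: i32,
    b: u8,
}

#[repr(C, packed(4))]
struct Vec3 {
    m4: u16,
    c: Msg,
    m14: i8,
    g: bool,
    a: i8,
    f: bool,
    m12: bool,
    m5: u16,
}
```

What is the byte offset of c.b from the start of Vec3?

Msg: h at 0 (size 8, align 8) → ends 8; d at 8 (size 4, align 4) → ends 12; b at 12 (size 1, align 1) → ends 13; tail pad 3 to reach multiple of 8; total 16 bytes, alignment 8
m4 at 0 (size 2, align 2) → ends 2
pad 2 to align 4 for c
c at 4 (size 16, align 4) → ends 20
within Msg: b at 12
4 + 12 = 16

16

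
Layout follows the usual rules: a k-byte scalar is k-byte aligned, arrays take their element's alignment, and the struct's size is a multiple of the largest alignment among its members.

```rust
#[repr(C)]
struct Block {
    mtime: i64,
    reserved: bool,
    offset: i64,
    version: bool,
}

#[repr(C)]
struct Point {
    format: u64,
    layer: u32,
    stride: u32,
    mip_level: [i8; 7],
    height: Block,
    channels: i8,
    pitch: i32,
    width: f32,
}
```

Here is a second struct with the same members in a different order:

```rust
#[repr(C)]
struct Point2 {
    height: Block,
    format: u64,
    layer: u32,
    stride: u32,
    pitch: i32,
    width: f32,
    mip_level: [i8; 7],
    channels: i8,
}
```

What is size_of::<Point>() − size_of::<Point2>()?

Block: 0..8  mtime  (8B, 8-aligned); 8..9  reserved  (1B, 1-aligned); 9..16  -- padding (7B); 16..24  offset  (8B, 8-aligned); 24..25  version  (1B, 1-aligned); 25..32  -- tail padding (7B); sizeof = 32, alignof = 8
0..8  format  (8B, 8-aligned)
8..12  layer  (4B, 4-aligned)
12..16  stride  (4B, 4-aligned)
16..23  mip_level  (7B, 1-aligned)
23..24  -- padding (1B)
24..56  height  (32B, 8-aligned)
56..57  channels  (1B, 1-aligned)
57..60  -- padding (3B)
60..64  pitch  (4B, 4-aligned)
64..68  width  (4B, 4-aligned)
68..72  -- tail padding (4B)
sizeof = 72, alignof = 8
— Point2 —
0..32  height  (32B, 8-aligned)
32..40  format  (8B, 8-aligned)
40..44  layer  (4B, 4-aligned)
44..48  stride  (4B, 4-aligned)
48..52  pitch  (4B, 4-aligned)
52..56  width  (4B, 4-aligned)
56..63  mip_level  (7B, 1-aligned)
63..64  channels  (1B, 1-aligned)
sizeof = 64, alignof = 8
72 − 64 = 8

8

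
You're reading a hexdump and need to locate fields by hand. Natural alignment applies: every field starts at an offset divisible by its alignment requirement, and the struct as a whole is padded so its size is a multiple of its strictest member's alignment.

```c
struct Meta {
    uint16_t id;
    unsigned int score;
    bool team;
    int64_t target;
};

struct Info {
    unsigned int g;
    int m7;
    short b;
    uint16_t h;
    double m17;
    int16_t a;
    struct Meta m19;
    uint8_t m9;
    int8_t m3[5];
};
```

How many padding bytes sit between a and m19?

6

Meta: @0: id [2B, align 2] → 2; +2 pad (align 4); @4: score [4B, align 4] → 8; @8: team [1B, align 1] → 9; +7 pad (align 8); @16: target [8B, align 8] → 24; size 24, align 8
@0: g [4B, align 4] → 4
@4: m7 [4B, align 4] → 8
@8: b [2B, align 2] → 10
@10: h [2B, align 2] → 12
+4 pad (align 8)
@16: m17 [8B, align 8] → 24
@24: a [2B, align 2] → 26
+6 pad (align 8)
@32: m19 [24B, align 8] → 56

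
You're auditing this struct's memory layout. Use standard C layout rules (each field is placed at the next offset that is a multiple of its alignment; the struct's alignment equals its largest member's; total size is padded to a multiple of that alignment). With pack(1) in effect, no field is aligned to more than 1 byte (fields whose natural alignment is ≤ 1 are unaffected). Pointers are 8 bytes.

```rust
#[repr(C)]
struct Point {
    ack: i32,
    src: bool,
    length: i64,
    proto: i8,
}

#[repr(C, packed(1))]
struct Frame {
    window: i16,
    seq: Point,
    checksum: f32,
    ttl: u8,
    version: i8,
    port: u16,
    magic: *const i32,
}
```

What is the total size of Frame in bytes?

Point: 0..4  ack  (4B, 4-aligned); 4..5  src  (1B, 1-aligned); 5..8  -- padding (3B); 8..16  length  (8B, 8-aligned); 16..17  proto  (1B, 1-aligned); 17..24  -- tail padding (7B); sizeof = 24, alignof = 8
0..2  window  (2B, 1-aligned)
2..26  seq  (24B, 1-aligned)
26..30  checksum  (4B, 1-aligned)
30..31  ttl  (1B, 1-aligned)
31..32  version  (1B, 1-aligned)
32..34  port  (2B, 1-aligned)
34..42  magic  (8B, 1-aligned)
sizeof = 42, alignof = 1

42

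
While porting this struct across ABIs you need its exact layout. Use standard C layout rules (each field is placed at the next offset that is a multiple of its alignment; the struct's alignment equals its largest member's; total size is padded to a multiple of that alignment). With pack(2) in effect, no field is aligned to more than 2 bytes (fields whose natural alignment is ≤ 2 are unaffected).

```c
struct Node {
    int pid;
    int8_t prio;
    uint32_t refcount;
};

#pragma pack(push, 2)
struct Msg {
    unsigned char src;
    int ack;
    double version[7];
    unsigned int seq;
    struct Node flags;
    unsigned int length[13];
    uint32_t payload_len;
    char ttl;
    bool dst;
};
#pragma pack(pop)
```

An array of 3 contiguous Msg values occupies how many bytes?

Node: @0: pid [4B, align 4] → 4; @4: prio [1B, align 1] → 5; +3 pad (align 4); @8: refcount [4B, align 4] → 12; size 12, align 4
@0: src [1B, align 1] → 1
+1 pad (align 2)
@2: ack [4B, align 2] → 6
@6: version [56B, align 2] → 62
@62: seq [4B, align 2] → 66
@66: flags [12B, align 2] → 78
@78: length [52B, align 2] → 130
@130: payload_len [4B, align 2] → 134
@134: ttl [1B, align 1] → 135
@135: dst [1B, align 1] → 136
size 136, align 2
array of 3: 3 × 136 = 408

408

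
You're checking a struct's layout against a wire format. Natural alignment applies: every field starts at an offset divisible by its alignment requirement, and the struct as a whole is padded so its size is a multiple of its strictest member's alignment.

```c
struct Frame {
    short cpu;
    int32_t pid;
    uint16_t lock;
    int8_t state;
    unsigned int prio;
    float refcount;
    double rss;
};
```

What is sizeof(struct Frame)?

32 bytes

cpu at 0 (size 2, align 2) → ends 2
pad 2 to align 4 for pid
pid at 4 (size 4, align 4) → ends 8
lock at 8 (size 2, align 2) → ends 10
state at 10 (size 1, align 1) → ends 11
pad 1 to align 4 for prio
prio at 12 (size 4, align 4) → ends 16
refcount at 16 (size 4, align 4) → ends 20
pad 4 to align 8 for rss
rss at 24 (size 8, align 8) → ends 32
total 32 bytes, alignment 8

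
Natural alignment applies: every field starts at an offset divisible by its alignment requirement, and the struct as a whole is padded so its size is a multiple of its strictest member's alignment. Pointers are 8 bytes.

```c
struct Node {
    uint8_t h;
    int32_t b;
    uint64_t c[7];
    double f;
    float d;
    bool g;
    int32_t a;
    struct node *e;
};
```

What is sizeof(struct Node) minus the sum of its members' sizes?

0..1  h  (1B, 1-aligned)
1..4  -- padding (3B)
4..8  b  (4B, 4-aligned)
8..64  c  (56B, 8-aligned)
64..72  f  (8B, 8-aligned)
72..76  d  (4B, 4-aligned)
76..77  g  (1B, 1-aligned)
77..80  -- padding (3B)
80..84  a  (4B, 4-aligned)
84..88  -- padding (4B)
88..96  e  (8B, 8-aligned)
sizeof = 96, alignof = 8
data bytes 86, size 96 → padding 10

10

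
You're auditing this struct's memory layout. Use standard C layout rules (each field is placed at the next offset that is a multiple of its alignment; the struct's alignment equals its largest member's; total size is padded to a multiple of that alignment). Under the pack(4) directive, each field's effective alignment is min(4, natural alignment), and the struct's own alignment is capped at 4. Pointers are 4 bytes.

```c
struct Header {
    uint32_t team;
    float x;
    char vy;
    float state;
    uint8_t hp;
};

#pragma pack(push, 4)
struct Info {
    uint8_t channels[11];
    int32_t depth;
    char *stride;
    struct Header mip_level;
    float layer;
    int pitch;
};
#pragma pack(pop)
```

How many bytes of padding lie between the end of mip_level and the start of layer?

Header: 0..4  team  (4B, 4-aligned); 4..8  x  (4B, 4-aligned); 8..9  vy  (1B, 1-aligned); 9..12  -- padding (3B); 12..16  state  (4B, 4-aligned); 16..17  hp  (1B, 1-aligned); 17..20  -- tail padding (3B); sizeof = 20, alignof = 4
0..11  channels  (11B, 1-aligned)
11..12  -- padding (1B)
12..16  depth  (4B, 4-aligned)
16..20  stride  (4B, 4-aligned)
20..40  mip_level  (20B, 4-aligned)
40..44  layer  (4B, 4-aligned)

0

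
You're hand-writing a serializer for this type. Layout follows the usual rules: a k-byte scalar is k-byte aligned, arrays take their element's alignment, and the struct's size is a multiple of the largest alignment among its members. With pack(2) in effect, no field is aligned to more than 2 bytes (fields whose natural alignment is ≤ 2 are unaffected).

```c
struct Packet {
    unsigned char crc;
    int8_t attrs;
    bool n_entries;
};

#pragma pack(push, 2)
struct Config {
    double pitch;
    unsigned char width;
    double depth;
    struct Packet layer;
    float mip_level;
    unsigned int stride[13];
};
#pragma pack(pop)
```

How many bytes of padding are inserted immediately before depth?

1

Packet: @0: crc [1B, align 1] → 1; @1: attrs [1B, align 1] → 2; @2: n_entries [1B, align 1] → 3; size 3, align 1
@0: pitch [8B, align 2] → 8
@8: width [1B, align 1] → 9
+1 pad (align 2)
@10: depth [8B, align 2] → 18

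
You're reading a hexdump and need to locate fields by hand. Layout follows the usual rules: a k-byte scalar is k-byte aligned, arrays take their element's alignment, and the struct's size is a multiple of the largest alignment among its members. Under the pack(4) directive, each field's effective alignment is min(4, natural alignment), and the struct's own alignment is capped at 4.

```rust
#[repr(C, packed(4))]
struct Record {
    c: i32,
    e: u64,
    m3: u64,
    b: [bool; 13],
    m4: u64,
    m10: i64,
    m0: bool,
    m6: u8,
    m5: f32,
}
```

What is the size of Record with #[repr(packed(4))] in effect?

c at 0 (size 4, align 4) → ends 4
e at 4 (size 8, align 4) → ends 12
m3 at 12 (size 8, align 4) → ends 20
b at 20 (size 13, align 1) → ends 33
pad 3 to align 4 for m4
m4 at 36 (size 8, align 4) → ends 44
m10 at 44 (size 8, align 4) → ends 52
m0 at 52 (size 1, align 1) → ends 53
m6 at 53 (size 1, align 1) → ends 54
pad 2 to align 4 for m5
m5 at 56 (size 4, align 4) → ends 60
total 60 bytes, alignment 4

60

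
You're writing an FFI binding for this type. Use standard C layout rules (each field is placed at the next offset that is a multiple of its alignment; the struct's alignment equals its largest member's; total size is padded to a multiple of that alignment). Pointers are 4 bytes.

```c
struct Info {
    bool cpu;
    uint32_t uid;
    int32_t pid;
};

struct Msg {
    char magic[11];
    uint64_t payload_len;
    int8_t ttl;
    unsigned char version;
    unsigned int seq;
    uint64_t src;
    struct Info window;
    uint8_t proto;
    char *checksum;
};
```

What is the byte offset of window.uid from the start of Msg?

Info: 0..1  cpu  (1B, 1-aligned); 1..4  -- padding (3B); 4..8  uid  (4B, 4-aligned); 8..12  pid  (4B, 4-aligned); sizeof = 12, alignof = 4
0..11  magic  (11B, 1-aligned)
11..16  -- padding (5B)
16..24  payload_len  (8B, 8-aligned)
24..25  ttl  (1B, 1-aligned)
25..26  version  (1B, 1-aligned)
26..28  -- padding (2B)
28..32  seq  (4B, 4-aligned)
32..40  src  (8B, 8-aligned)
40..52  window  (12B, 4-aligned)
within Info: uid at 4
40 + 4 = 44

44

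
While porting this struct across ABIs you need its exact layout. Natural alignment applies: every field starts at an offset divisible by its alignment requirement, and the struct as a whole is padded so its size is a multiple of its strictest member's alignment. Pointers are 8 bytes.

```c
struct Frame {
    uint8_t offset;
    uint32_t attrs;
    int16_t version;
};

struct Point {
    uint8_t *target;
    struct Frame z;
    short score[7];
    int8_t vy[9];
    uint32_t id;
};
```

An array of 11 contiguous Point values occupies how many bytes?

Frame: 0..1  offset  (1B, 1-aligned); 1..4  -- padding (3B); 4..8  attrs  (4B, 4-aligned); 8..10  version  (2B, 2-aligned); 10..12  -- tail padding (2B); sizeof = 12, alignof = 4
0..8  target  (8B, 8-aligned)
8..20  z  (12B, 4-aligned)
20..34  score  (14B, 2-aligned)
34..43  vy  (9B, 1-aligned)
43..44  -- padding (1B)
44..48  id  (4B, 4-aligned)
sizeof = 48, alignof = 8
array of 11: 11 × 48 = 528

528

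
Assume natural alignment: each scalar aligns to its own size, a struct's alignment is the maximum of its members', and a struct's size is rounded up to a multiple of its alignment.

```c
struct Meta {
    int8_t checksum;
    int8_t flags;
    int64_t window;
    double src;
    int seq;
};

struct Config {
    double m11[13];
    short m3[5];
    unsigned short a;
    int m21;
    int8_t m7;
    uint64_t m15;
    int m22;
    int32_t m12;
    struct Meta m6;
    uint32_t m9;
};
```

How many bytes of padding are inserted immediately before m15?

7

Meta: 0..1  checksum  (1B, 1-aligned); 1..2  flags  (1B, 1-aligned); 2..8  -- padding (6B); 8..16  window  (8B, 8-aligned); 16..24  src  (8B, 8-aligned); 24..28  seq  (4B, 4-aligned); 28..32  -- tail padding (4B); sizeof = 32, alignof = 8
0..104  m11  (104B, 8-aligned)
104..114  m3  (10B, 2-aligned)
114..116  a  (2B, 2-aligned)
116..120  m21  (4B, 4-aligned)
120..121  m7  (1B, 1-aligned)
121..128  -- padding (7B)
128..136  m15  (8B, 8-aligned)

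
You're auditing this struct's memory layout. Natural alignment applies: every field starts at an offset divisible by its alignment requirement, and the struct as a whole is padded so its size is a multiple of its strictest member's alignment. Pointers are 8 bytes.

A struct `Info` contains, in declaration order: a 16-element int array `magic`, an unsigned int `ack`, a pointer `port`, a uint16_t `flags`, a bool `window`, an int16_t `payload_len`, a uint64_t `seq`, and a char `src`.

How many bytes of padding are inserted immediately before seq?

2

magic at 0 (size 64, align 4) → ends 64
ack at 64 (size 4, align 4) → ends 68
pad 4 to align 8 for port
port at 72 (size 8, align 8) → ends 80
flags at 80 (size 2, align 2) → ends 82
window at 82 (size 1, align 1) → ends 83
pad 1 to align 2 for payload_len
payload_len at 84 (size 2, align 2) → ends 86
pad 2 to align 8 for seq
seq at 88 (size 8, align 8) → ends 96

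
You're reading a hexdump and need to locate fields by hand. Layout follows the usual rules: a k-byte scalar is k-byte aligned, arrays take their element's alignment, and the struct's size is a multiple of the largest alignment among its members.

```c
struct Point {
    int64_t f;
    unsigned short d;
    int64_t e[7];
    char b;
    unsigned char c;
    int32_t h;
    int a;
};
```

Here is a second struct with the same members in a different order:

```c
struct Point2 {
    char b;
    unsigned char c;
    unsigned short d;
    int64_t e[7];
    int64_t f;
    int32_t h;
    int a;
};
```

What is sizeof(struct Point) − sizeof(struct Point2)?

f at 0 (size 8, align 8) → ends 8
d at 8 (size 2, align 2) → ends 10
pad 6 to align 8 for e
e at 16 (size 56, align 8) → ends 72
b at 72 (size 1, align 1) → ends 73
c at 73 (size 1, align 1) → ends 74
pad 2 to align 4 for h
h at 76 (size 4, align 4) → ends 80
a at 80 (size 4, align 4) → ends 84
tail pad 4 to reach multiple of 8
total 88 bytes, alignment 8
— Point2 —
b at 0 (size 1, align 1) → ends 1
c at 1 (size 1, align 1) → ends 2
d at 2 (size 2, align 2) → ends 4
pad 4 to align 8 for e
e at 8 (size 56, align 8) → ends 64
f at 64 (size 8, align 8) → ends 72
h at 72 (size 4, align 4) → ends 76
a at 76 (size 4, align 4) → ends 80
total 80 bytes, alignment 8
88 − 80 = 8

8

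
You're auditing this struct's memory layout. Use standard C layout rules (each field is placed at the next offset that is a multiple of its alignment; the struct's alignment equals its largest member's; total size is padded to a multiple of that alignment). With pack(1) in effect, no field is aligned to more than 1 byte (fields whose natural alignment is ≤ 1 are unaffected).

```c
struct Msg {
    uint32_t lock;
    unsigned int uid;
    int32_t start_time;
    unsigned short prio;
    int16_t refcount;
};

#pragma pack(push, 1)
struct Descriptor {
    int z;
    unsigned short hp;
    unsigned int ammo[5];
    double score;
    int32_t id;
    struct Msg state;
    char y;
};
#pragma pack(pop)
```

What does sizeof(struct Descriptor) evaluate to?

55 bytes

Msg: 0..4  lock  (4B, 4-aligned); 4..8  uid  (4B, 4-aligned); 8..12  start_time  (4B, 4-aligned); 12..14  prio  (2B, 2-aligned); 14..16  refcount  (2B, 2-aligned); sizeof = 16, alignof = 4
0..4  z  (4B, 1-aligned)
4..6  hp  (2B, 1-aligned)
6..26  ammo  (20B, 1-aligned)
26..34  score  (8B, 1-aligned)
34..38  id  (4B, 1-aligned)
38..54  state  (16B, 1-aligned)
54..55  y  (1B, 1-aligned)
sizeof = 55, alignof = 1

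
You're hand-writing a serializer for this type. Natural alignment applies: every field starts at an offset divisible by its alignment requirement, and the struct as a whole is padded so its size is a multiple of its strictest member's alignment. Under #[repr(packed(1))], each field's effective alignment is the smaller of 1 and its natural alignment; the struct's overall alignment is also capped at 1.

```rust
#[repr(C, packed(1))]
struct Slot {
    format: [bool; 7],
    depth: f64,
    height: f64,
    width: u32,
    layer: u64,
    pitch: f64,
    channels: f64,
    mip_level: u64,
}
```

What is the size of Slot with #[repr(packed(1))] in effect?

59

@0: format [7B, align 1] → 7
@7: depth [8B, align 1] → 15
@15: height [8B, align 1] → 23
@23: width [4B, align 1] → 27
@27: layer [8B, align 1] → 35
@35: pitch [8B, align 1] → 43
@43: channels [8B, align 1] → 51
@51: mip_level [8B, align 1] → 59
size 59, align 1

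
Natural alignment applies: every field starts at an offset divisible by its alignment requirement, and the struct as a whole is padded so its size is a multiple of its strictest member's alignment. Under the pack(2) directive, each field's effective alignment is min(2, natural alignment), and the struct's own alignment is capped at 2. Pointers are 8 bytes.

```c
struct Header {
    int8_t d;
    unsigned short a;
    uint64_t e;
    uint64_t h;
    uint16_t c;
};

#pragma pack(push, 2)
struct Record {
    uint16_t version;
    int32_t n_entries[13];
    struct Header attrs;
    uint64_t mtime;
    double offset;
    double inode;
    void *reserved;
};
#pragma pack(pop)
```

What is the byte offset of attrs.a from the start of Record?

56

Header: d at 0 (size 1, align 1) → ends 1; pad 1 to align 2 for a; a at 2 (size 2, align 2) → ends 4; pad 4 to align 8 for e; e at 8 (size 8, align 8) → ends 16; h at 16 (size 8, align 8) → ends 24; c at 24 (size 2, align 2) → ends 26; tail pad 6 to reach multiple of 8; total 32 bytes, alignment 8
version at 0 (size 2, align 2) → ends 2
n_entries at 2 (size 52, align 2) → ends 54
attrs at 54 (size 32, align 2) → ends 86
within Header: a at 2
54 + 2 = 56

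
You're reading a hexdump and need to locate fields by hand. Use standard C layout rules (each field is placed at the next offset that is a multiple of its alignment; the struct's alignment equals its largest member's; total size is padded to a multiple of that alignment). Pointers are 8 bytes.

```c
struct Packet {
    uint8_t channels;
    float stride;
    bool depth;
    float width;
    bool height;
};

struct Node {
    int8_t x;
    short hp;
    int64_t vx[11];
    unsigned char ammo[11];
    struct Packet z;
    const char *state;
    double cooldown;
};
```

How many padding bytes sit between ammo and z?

Packet: @0: channels [1B, align 1] → 1; +3 pad (align 4); @4: stride [4B, align 4] → 8; @8: depth [1B, align 1] → 9; +3 pad (align 4); @12: width [4B, align 4] → 16; @16: height [1B, align 1] → 17; +3 tail pad (align 4); size 20, align 4
@0: x [1B, align 1] → 1
+1 pad (align 2)
@2: hp [2B, align 2] → 4
+4 pad (align 8)
@8: vx [88B, align 8] → 96
@96: ammo [11B, align 1] → 107
+1 pad (align 4)
@108: z [20B, align 4] → 128

1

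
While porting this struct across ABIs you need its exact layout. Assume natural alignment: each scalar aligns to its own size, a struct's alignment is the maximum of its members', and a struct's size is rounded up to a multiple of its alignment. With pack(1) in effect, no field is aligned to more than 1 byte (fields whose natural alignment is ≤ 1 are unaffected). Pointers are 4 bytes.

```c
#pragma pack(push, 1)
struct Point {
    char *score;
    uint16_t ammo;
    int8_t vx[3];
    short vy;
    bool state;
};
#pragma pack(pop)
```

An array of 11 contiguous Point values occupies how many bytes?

132

score at 0 (size 4, align 1) → ends 4
ammo at 4 (size 2, align 1) → ends 6
vx at 6 (size 3, align 1) → ends 9
vy at 9 (size 2, align 1) → ends 11
state at 11 (size 1, align 1) → ends 12
total 12 bytes, alignment 1
array of 11: 11 × 12 = 132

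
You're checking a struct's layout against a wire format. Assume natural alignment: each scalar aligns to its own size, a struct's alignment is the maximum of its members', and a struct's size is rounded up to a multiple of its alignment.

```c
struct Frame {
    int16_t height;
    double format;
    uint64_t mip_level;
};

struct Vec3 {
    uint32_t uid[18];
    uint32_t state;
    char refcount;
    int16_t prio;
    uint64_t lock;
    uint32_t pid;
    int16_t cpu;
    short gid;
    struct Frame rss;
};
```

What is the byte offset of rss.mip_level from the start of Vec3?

Frame: height at 0 (size 2, align 2) → ends 2; pad 6 to align 8 for format; format at 8 (size 8, align 8) → ends 16; mip_level at 16 (size 8, align 8) → ends 24; total 24 bytes, alignment 8
uid at 0 (size 72, align 4) → ends 72
state at 72 (size 4, align 4) → ends 76
refcount at 76 (size 1, align 1) → ends 77
pad 1 to align 2 for prio
prio at 78 (size 2, align 2) → ends 80
lock at 80 (size 8, align 8) → ends 88
pid at 88 (size 4, align 4) → ends 92
cpu at 92 (size 2, align 2) → ends 94
gid at 94 (size 2, align 2) → ends 96
rss at 96 (size 24, align 8) → ends 120
within Frame: mip_level at 16
96 + 16 = 112

112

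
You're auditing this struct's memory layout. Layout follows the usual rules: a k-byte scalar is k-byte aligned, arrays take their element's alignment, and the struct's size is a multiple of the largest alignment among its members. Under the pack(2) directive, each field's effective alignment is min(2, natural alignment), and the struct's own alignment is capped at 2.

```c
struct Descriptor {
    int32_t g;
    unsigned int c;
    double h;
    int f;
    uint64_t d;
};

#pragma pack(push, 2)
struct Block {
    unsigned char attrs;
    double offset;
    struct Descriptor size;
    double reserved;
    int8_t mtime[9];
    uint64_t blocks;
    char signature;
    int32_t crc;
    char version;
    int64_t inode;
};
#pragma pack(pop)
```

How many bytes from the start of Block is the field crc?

Descriptor: @0: g [4B, align 4] → 4; @4: c [4B, align 4] → 8; @8: h [8B, align 8] → 16; @16: f [4B, align 4] → 20; +4 pad (align 8); @24: d [8B, align 8] → 32; size 32, align 8
@0: attrs [1B, align 1] → 1
+1 pad (align 2)
@2: offset [8B, align 2] → 10
@10: size [32B, align 2] → 42
@42: reserved [8B, align 2] → 50
@50: mtime [9B, align 1] → 59
+1 pad (align 2)
@60: blocks [8B, align 2] → 68
@68: signature [1B, align 1] → 69
+1 pad (align 2)
@70: crc [4B, align 2] → 74

70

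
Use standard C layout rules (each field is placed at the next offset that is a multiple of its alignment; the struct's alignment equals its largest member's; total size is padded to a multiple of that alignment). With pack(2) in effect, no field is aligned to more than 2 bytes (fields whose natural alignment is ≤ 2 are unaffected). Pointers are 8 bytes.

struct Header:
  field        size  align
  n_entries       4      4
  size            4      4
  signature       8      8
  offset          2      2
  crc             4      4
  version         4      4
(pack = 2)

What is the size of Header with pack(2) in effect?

26

n_entries at 0 (size 4, align 2) → ends 4
size at 4 (size 4, align 2) → ends 8
signature at 8 (size 8, align 2) → ends 16
offset at 16 (size 2, align 2) → ends 18
crc at 18 (size 4, align 2) → ends 22
version at 22 (size 4, align 2) → ends 26
total 26 bytes, alignment 2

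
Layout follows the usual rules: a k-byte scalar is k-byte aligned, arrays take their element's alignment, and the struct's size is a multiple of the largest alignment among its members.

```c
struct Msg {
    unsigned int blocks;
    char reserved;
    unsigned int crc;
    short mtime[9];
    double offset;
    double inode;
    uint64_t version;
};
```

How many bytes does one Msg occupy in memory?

56

@0: blocks [4B, align 4] → 4
@4: reserved [1B, align 1] → 5
+3 pad (align 4)
@8: crc [4B, align 4] → 12
@12: mtime [18B, align 2] → 30
+2 pad (align 8)
@32: offset [8B, align 8] → 40
@40: inode [8B, align 8] → 48
@48: version [8B, align 8] → 56
size 56, align 8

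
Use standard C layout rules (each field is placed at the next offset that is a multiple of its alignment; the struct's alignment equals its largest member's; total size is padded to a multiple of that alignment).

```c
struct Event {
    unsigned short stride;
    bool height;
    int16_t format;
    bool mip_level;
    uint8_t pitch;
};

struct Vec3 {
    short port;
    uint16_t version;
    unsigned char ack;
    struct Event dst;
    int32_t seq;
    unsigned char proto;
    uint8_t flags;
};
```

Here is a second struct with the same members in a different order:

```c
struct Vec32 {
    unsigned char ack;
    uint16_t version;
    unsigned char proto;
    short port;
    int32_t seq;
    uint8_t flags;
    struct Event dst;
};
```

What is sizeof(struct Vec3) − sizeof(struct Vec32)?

Event: 0..2  stride  (2B, 2-aligned); 2..3  height  (1B, 1-aligned); 3..4  -- padding (1B); 4..6  format  (2B, 2-aligned); 6..7  mip_level  (1B, 1-aligned); 7..8  pitch  (1B, 1-aligned); sizeof = 8, alignof = 2
0..2  port  (2B, 2-aligned)
2..4  version  (2B, 2-aligned)
4..5  ack  (1B, 1-aligned)
5..6  -- padding (1B)
6..14  dst  (8B, 2-aligned)
14..16  -- padding (2B)
16..20  seq  (4B, 4-aligned)
20..21  proto  (1B, 1-aligned)
21..22  flags  (1B, 1-aligned)
22..24  -- tail padding (2B)
sizeof = 24, alignof = 4
— Vec32 —
0..1  ack  (1B, 1-aligned)
1..2  -- padding (1B)
2..4  version  (2B, 2-aligned)
4..5  proto  (1B, 1-aligned)
5..6  -- padding (1B)
6..8  port  (2B, 2-aligned)
8..12  seq  (4B, 4-aligned)
12..13  flags  (1B, 1-aligned)
13..14  -- padding (1B)
14..22  dst  (8B, 2-aligned)
22..24  -- tail padding (2B)
sizeof = 24, alignof = 4
24 − 24 = 0

0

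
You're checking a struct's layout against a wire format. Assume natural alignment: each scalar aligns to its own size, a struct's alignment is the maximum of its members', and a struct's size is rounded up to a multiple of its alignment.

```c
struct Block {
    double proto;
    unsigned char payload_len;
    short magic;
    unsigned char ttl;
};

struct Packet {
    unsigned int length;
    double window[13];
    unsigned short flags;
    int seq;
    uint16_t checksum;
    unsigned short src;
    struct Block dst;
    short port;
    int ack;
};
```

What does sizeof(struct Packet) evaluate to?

Block: @0: proto [8B, align 8] → 8; @8: payload_len [1B, align 1] → 9; +1 pad (align 2); @10: magic [2B, align 2] → 12; @12: ttl [1B, align 1] → 13; +3 tail pad (align 8); size 16, align 8
@0: length [4B, align 4] → 4
+4 pad (align 8)
@8: window [104B, align 8] → 112
@112: flags [2B, align 2] → 114
+2 pad (align 4)
@116: seq [4B, align 4] → 120
@120: checksum [2B, align 2] → 122
@122: src [2B, align 2] → 124
+4 pad (align 8)
@128: dst [16B, align 8] → 144
@144: port [2B, align 2] → 146
+2 pad (align 4)
@148: ack [4B, align 4] → 152
size 152, align 8

152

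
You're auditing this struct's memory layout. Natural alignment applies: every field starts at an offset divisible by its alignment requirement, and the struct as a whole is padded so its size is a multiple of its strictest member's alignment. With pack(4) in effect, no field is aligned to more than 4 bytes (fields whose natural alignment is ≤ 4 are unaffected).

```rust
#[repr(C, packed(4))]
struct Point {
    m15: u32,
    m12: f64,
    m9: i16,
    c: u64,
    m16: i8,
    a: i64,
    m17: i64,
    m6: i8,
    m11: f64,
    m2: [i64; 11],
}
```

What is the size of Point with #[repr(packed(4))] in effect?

144

@0: m15 [4B, align 4] → 4
@4: m12 [8B, align 4] → 12
@12: m9 [2B, align 2] → 14
+2 pad (align 4)
@16: c [8B, align 4] → 24
@24: m16 [1B, align 1] → 25
+3 pad (align 4)
@28: a [8B, align 4] → 36
@36: m17 [8B, align 4] → 44
@44: m6 [1B, align 1] → 45
+3 pad (align 4)
@48: m11 [8B, align 4] → 56
@56: m2 [88B, align 4] → 144
size 144, align 4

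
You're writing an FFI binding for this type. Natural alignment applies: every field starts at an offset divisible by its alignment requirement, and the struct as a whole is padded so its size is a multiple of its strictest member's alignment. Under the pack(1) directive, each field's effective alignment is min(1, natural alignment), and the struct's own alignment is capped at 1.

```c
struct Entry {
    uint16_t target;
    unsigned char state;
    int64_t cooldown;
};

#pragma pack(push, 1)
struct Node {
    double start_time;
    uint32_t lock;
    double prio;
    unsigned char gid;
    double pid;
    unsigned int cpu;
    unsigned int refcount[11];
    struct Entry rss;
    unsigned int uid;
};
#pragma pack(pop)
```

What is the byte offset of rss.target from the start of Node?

Entry: @0: target [2B, align 2] → 2; @2: state [1B, align 1] → 3; +5 pad (align 8); @8: cooldown [8B, align 8] → 16; size 16, align 8
@0: start_time [8B, align 1] → 8
@8: lock [4B, align 1] → 12
@12: prio [8B, align 1] → 20
@20: gid [1B, align 1] → 21
@21: pid [8B, align 1] → 29
@29: cpu [4B, align 1] → 33
@33: refcount [44B, align 1] → 77
@77: rss [16B, align 1] → 93
within Entry: target at 0
77 + 0 = 77

77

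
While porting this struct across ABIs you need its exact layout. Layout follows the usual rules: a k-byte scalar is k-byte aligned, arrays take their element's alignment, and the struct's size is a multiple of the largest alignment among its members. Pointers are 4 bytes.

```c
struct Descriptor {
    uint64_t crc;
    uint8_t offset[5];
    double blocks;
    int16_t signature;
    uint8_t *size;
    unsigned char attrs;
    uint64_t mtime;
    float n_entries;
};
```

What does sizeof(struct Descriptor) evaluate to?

56 bytes

crc at 0 (size 8, align 8) → ends 8
offset at 8 (size 5, align 1) → ends 13
pad 3 to align 8 for blocks
blocks at 16 (size 8, align 8) → ends 24
signature at 24 (size 2, align 2) → ends 26
pad 2 to align 4 for size
size at 28 (size 4, align 4) → ends 32
attrs at 32 (size 1, align 1) → ends 33
pad 7 to align 8 for mtime
mtime at 40 (size 8, align 8) → ends 48
n_entries at 48 (size 4, align 4) → ends 52
tail pad 4 to reach multiple of 8
total 56 bytes, alignment 8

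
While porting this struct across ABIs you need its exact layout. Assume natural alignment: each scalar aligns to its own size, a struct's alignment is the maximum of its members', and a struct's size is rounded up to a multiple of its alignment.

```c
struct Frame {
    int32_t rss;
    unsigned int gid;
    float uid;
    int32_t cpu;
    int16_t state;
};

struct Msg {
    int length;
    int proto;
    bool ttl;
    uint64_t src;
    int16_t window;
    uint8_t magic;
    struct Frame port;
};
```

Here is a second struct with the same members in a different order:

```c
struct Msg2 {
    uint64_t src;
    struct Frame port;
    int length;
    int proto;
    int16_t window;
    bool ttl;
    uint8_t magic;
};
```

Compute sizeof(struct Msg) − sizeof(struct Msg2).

Frame: 0..4  rss  (4B, 4-aligned); 4..8  gid  (4B, 4-aligned); 8..12  uid  (4B, 4-aligned); 12..16  cpu  (4B, 4-aligned); 16..18  state  (2B, 2-aligned); 18..20  -- tail padding (2B); sizeof = 20, alignof = 4
0..4  length  (4B, 4-aligned)
4..8  proto  (4B, 4-aligned)
8..9  ttl  (1B, 1-aligned)
9..16  -- padding (7B)
16..24  src  (8B, 8-aligned)
24..26  window  (2B, 2-aligned)
26..27  magic  (1B, 1-aligned)
27..28  -- padding (1B)
28..48  port  (20B, 4-aligned)
sizeof = 48, alignof = 8
— Msg2 —
0..8  src  (8B, 8-aligned)
8..28  port  (20B, 4-aligned)
28..32  length  (4B, 4-aligned)
32..36  proto  (4B, 4-aligned)
36..38  window  (2B, 2-aligned)
38..39  ttl  (1B, 1-aligned)
39..40  magic  (1B, 1-aligned)
sizeof = 40, alignof = 8
48 − 40 = 8

8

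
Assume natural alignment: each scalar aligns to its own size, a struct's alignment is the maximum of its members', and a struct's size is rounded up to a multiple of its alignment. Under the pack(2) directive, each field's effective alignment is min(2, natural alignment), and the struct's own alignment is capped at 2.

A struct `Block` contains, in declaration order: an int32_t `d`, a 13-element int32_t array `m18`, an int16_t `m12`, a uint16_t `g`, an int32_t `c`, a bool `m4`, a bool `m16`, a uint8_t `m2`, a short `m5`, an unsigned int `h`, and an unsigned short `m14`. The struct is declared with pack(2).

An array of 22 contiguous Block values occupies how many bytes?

1672

@0: d [4B, align 2] → 4
@4: m18 [52B, align 2] → 56
@56: m12 [2B, align 2] → 58
@58: g [2B, align 2] → 60
@60: c [4B, align 2] → 64
@64: m4 [1B, align 1] → 65
@65: m16 [1B, align 1] → 66
@66: m2 [1B, align 1] → 67
+1 pad (align 2)
@68: m5 [2B, align 2] → 70
@70: h [4B, align 2] → 74
@74: m14 [2B, align 2] → 76
size 76, align 2
array of 22: 22 × 76 = 1672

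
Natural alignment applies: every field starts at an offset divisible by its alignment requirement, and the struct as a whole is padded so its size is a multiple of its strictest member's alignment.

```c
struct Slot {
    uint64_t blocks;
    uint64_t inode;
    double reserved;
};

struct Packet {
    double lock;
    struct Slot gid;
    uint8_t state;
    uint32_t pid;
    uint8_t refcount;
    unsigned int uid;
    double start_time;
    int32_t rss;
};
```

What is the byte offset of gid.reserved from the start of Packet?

Slot: 0..8  blocks  (8B, 8-aligned); 8..16  inode  (8B, 8-aligned); 16..24  reserved  (8B, 8-aligned); sizeof = 24, alignof = 8
0..8  lock  (8B, 8-aligned)
8..32  gid  (24B, 8-aligned)
within Slot: reserved at 16
8 + 16 = 24

24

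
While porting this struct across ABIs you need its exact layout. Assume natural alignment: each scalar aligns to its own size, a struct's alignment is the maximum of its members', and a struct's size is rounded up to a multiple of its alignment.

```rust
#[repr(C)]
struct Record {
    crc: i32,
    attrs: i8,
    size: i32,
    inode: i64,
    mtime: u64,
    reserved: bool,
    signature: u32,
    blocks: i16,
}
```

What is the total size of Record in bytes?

crc at 0 (size 4, align 4) → ends 4
attrs at 4 (size 1, align 1) → ends 5
pad 3 to align 4 for size
size at 8 (size 4, align 4) → ends 12
pad 4 to align 8 for inode
inode at 16 (size 8, align 8) → ends 24
mtime at 24 (size 8, align 8) → ends 32
reserved at 32 (size 1, align 1) → ends 33
pad 3 to align 4 for signature
signature at 36 (size 4, align 4) → ends 40
blocks at 40 (size 2, align 2) → ends 42
tail pad 6 to reach multiple of 8
total 48 bytes, alignment 8

48 bytes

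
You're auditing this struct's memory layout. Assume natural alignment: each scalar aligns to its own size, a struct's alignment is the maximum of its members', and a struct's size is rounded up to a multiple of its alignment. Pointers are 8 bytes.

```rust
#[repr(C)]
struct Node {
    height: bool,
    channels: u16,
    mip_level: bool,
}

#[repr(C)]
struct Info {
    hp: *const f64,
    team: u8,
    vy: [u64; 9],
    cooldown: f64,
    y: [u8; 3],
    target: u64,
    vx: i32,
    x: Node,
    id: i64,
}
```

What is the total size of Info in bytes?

136

Node: 0..1  height  (1B, 1-aligned); 1..2  -- padding (1B); 2..4  channels  (2B, 2-aligned); 4..5  mip_level  (1B, 1-aligned); 5..6  -- tail padding (1B); sizeof = 6, alignof = 2
0..8  hp  (8B, 8-aligned)
8..9  team  (1B, 1-aligned)
9..16  -- padding (7B)
16..88  vy  (72B, 8-aligned)
88..96  cooldown  (8B, 8-aligned)
96..99  y  (3B, 1-aligned)
99..104  -- padding (5B)
104..112  target  (8B, 8-aligned)
112..116  vx  (4B, 4-aligned)
116..122  x  (6B, 2-aligned)
122..128  -- padding (6B)
128..136  id  (8B, 8-aligned)
sizeof = 136, alignof = 8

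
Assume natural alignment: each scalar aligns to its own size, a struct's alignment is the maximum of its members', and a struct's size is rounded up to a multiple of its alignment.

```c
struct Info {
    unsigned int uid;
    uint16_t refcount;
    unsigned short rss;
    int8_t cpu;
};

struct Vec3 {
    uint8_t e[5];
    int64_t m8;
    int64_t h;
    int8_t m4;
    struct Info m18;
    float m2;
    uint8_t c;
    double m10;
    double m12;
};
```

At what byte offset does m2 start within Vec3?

40

Info: 0..4  uid  (4B, 4-aligned); 4..6  refcount  (2B, 2-aligned); 6..8  rss  (2B, 2-aligned); 8..9  cpu  (1B, 1-aligned); 9..12  -- tail padding (3B); sizeof = 12, alignof = 4
0..5  e  (5B, 1-aligned)
5..8  -- padding (3B)
8..16  m8  (8B, 8-aligned)
16..24  h  (8B, 8-aligned)
24..25  m4  (1B, 1-aligned)
25..28  -- padding (3B)
28..40  m18  (12B, 4-aligned)
40..44  m2  (4B, 4-aligned)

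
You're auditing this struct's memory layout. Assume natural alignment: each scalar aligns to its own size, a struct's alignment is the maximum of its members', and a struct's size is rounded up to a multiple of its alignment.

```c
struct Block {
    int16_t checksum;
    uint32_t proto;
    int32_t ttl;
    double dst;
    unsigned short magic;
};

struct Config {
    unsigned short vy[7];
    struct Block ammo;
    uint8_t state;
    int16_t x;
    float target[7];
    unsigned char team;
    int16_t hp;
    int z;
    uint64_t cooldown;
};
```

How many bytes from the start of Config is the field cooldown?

Block: checksum at 0 (size 2, align 2) → ends 2; pad 2 to align 4 for proto; proto at 4 (size 4, align 4) → ends 8; ttl at 8 (size 4, align 4) → ends 12; pad 4 to align 8 for dst; dst at 16 (size 8, align 8) → ends 24; magic at 24 (size 2, align 2) → ends 26; tail pad 6 to reach multiple of 8; total 32 bytes, alignment 8
vy at 0 (size 14, align 2) → ends 14
pad 2 to align 8 for ammo
ammo at 16 (size 32, align 8) → ends 48
state at 48 (size 1, align 1) → ends 49
pad 1 to align 2 for x
x at 50 (size 2, align 2) → ends 52
target at 52 (size 28, align 4) → ends 80
team at 80 (size 1, align 1) → ends 81
pad 1 to align 2 for hp
hp at 82 (size 2, align 2) → ends 84
z at 84 (size 4, align 4) → ends 88
cooldown at 88 (size 8, align 8) → ends 96

88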